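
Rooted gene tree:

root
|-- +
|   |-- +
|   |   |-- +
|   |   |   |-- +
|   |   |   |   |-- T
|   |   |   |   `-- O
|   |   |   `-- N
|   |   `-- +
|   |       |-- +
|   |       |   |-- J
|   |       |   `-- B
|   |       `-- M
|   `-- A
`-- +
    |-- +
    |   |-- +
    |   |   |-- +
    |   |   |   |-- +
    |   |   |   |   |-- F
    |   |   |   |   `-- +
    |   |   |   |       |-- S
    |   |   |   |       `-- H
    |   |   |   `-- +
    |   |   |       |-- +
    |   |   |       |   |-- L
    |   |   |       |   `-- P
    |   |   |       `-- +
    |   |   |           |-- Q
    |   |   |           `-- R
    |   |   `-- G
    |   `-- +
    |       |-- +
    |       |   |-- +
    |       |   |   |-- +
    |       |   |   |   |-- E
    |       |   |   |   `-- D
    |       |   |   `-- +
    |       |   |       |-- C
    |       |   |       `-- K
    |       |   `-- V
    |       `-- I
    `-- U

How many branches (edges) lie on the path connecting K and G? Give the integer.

The MRCA of K and G is the node subtending ((((F,(S,H)),((L,P),(Q,R))),G),((((E,D),(C,K)),V),I)).
From K up to that node: 5 branches. From G up to the same node: 2 branches. Total: 5 + 2 = 7.

7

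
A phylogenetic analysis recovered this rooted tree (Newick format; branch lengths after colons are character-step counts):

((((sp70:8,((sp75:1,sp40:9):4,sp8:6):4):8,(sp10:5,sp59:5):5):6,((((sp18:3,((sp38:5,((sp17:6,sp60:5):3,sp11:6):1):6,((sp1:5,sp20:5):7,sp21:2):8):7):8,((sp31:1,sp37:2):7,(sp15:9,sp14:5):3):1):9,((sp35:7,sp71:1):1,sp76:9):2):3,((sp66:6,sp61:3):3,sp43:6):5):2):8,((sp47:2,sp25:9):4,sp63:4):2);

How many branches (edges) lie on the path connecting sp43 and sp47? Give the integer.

The MRCA of sp43 and sp47 is the root of the tree.
From sp43 up to that node: 4 branches. From sp47 up to the same node: 3 branches. Total: 4 + 3 = 7.

7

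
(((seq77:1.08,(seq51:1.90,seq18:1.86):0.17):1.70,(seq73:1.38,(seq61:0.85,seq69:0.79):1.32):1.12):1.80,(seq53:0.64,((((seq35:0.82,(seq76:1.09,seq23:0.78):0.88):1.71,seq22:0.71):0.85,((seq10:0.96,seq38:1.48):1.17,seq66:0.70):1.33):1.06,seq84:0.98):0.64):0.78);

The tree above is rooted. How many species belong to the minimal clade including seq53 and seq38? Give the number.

The MRCA of seq53 and seq38 is the node subtending (seq53,((((seq35,(seq76,seq23)),seq22),((seq10,seq38),seq66)),seq84)).
That clade contains 9 terminal taxa: seq10, seq22, seq23, seq35, seq38, seq53, seq66, seq76, seq84.

9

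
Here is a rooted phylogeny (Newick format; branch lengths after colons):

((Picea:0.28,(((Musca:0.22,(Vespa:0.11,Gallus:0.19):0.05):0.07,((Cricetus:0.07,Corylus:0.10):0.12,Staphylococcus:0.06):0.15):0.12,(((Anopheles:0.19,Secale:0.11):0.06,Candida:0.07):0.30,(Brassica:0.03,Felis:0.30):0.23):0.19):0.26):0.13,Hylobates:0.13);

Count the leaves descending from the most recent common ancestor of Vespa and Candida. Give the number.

The MRCA of Vespa and Candida is the node subtending (((Musca,(Vespa,Gallus)),((Cricetus,Corylus),Staphylococcus)),(((Anopheles,Secale),Candida),(Brassica,Felis))).
That clade contains 11 terminal taxa: Anopheles, Brassica, Candida, Corylus, Cricetus, Felis, Gallus, Musca, Secale, Staphylococcus, Vespa.

11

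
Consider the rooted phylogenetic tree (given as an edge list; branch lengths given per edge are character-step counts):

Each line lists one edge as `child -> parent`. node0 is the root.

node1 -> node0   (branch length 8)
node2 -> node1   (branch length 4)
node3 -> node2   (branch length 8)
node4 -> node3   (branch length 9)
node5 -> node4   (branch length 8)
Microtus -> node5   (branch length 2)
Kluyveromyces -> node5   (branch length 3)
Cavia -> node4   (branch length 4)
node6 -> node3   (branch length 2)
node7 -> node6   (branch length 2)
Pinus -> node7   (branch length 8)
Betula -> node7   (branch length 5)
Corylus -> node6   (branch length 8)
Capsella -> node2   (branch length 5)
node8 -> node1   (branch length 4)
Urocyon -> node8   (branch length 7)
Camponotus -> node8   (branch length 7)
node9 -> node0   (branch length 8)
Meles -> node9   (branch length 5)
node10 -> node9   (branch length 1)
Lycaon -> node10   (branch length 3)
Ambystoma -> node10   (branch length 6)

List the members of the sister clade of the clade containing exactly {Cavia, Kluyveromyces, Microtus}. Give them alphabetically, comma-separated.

The clade containing exactly {Cavia, Kluyveromyces, Microtus} attaches to the tree at the node subtending (((Microtus,Kluyveromyces),Cavia),((Pinus,Betula),Corylus)).
The other lineage descending from that same node — the sister group — is ((Pinus,Betula),Corylus); its 3 tips in alphabetical order are the answer.

Betula, Corylus, Pinus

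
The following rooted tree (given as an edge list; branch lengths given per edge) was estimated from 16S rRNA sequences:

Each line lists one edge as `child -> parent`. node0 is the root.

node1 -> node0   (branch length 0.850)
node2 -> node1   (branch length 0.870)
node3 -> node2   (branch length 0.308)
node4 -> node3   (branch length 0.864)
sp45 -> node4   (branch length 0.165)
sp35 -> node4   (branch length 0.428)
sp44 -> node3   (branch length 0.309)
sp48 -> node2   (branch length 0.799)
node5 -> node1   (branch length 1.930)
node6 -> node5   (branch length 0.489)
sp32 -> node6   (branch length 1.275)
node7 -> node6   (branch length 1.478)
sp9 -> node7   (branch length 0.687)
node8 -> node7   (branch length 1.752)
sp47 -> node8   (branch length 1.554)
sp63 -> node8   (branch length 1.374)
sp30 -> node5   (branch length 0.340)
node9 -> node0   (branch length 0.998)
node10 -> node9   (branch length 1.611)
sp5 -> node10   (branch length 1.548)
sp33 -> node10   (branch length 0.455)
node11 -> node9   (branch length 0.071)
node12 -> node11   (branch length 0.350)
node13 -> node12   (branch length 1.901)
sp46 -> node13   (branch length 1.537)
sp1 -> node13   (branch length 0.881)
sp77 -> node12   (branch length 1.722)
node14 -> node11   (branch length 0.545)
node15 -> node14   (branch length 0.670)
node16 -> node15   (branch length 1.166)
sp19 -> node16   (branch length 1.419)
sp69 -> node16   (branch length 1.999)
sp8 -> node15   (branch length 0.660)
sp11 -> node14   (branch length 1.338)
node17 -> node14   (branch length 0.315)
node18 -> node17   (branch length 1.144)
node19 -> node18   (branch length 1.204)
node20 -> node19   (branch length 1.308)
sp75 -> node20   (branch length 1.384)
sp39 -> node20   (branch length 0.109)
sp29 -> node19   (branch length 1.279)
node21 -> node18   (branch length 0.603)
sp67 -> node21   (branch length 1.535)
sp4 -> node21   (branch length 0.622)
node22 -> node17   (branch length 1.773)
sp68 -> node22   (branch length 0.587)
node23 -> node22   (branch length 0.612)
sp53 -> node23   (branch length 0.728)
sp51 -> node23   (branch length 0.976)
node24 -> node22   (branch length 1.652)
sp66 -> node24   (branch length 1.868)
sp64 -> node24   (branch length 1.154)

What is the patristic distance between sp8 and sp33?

4.012

The path runs sp8 → … → MRCA → … → sp33; the MRCA is the node subtending ((sp5,sp33),(((sp46,sp1),sp77),(((sp19,sp69),sp8),sp11,((((sp75,sp39),sp29),(sp67,sp4)),(sp68,(sp53,sp51),(sp66,sp64)))))).
Branch lengths along that path: 0.660 + 0.670 + 0.545 + 0.071 + 1.611 + 0.455 = 4.012.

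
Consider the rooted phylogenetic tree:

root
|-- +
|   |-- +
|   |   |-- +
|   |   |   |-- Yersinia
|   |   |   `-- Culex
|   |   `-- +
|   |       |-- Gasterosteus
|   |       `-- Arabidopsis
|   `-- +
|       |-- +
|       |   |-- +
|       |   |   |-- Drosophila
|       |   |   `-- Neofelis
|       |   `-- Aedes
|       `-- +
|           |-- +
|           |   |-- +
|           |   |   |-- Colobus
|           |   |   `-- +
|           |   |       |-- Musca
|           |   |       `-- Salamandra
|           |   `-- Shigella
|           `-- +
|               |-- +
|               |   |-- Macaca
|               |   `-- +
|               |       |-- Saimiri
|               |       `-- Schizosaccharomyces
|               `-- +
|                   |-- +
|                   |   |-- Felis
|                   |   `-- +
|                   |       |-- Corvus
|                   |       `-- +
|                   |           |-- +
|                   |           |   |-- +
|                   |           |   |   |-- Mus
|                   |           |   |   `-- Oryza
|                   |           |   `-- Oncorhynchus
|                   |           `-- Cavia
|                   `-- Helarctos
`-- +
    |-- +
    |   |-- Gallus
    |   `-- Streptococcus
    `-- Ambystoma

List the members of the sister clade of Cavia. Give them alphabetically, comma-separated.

Mus, Oncorhynchus, Oryza

Cavia attaches to the tree at the node subtending (((Mus,Oryza),Oncorhynchus),Cavia).
The other lineage descending from that same node — the sister group — is ((Mus,Oryza),Oncorhynchus); its 3 tips in alphabetical order are the answer.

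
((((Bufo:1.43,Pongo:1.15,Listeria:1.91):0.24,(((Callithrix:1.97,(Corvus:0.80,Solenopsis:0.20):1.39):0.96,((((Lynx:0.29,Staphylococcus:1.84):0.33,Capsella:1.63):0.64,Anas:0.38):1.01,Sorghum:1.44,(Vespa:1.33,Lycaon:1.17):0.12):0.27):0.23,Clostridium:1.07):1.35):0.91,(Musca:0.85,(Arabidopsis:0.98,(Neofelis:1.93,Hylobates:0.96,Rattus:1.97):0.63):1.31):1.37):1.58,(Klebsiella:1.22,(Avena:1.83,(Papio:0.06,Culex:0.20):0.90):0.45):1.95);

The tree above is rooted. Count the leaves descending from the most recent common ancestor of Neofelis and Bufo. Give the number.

19

The MRCA of Neofelis and Bufo is the node subtending (((Bufo,Pongo,Listeria),(((Callithrix,(Corvus,Solenopsis)),((((Lynx,Staphylococcus),Capsella),Anas),Sorghum,(Vespa,Lycaon))),Clostridium)),(Musca,(Arabidopsis,(Neofelis,Hylobates,Rattus)))).
That clade contains 19 terminal taxa: Anas, Arabidopsis, Bufo, Callithrix, Capsella, Clostridium, Corvus, Hylobates, Listeria, Lycaon, Lynx, Musca, Neofelis, Pongo, Rattus, Solenopsis, Sorghum, Staphylococcus, Vespa.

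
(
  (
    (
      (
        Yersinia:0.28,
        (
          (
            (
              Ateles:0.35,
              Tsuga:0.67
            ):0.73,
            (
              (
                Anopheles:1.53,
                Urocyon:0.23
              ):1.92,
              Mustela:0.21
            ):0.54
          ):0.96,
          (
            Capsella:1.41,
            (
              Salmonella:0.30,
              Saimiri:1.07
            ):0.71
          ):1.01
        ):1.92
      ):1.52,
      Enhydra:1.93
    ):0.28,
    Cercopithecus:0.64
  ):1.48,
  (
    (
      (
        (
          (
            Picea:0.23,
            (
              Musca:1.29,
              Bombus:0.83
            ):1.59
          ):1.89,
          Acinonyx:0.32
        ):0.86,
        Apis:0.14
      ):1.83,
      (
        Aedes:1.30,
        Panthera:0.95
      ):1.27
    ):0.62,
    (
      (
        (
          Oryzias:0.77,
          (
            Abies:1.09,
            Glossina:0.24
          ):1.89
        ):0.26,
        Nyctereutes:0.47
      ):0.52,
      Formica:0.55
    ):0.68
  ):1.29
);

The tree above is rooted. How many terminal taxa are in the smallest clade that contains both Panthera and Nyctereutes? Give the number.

12

The MRCA of Panthera and Nyctereutes is the node subtending (((((Picea,(Musca,Bombus)),Acinonyx),Apis),(Aedes,Panthera)),(((Oryzias,(Abies,Glossina)),Nyctereutes),Formica)).
That clade contains 12 terminal taxa: Abies, Acinonyx, Aedes, Apis, Bombus, Formica, Glossina, Musca, Nyctereutes, Oryzias, Panthera, Picea.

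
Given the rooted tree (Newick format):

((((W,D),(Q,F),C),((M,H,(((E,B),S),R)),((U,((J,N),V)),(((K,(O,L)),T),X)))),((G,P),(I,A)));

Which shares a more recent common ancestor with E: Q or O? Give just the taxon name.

The MRCA of E and O subtends ((M,H,(((E,B),S),R)),((U,((J,N),V)),(((K,(O,L)),T),X))) (15 taxa).
The MRCA of E and Q subtends (((W,D),(Q,F),C),((M,H,(((E,B),S),R)),((U,((J,N),V)),(((K,(O,L)),T),X)))) (20 taxa).
The first is nested inside the second, so E shares a more recent common ancestor with O.

O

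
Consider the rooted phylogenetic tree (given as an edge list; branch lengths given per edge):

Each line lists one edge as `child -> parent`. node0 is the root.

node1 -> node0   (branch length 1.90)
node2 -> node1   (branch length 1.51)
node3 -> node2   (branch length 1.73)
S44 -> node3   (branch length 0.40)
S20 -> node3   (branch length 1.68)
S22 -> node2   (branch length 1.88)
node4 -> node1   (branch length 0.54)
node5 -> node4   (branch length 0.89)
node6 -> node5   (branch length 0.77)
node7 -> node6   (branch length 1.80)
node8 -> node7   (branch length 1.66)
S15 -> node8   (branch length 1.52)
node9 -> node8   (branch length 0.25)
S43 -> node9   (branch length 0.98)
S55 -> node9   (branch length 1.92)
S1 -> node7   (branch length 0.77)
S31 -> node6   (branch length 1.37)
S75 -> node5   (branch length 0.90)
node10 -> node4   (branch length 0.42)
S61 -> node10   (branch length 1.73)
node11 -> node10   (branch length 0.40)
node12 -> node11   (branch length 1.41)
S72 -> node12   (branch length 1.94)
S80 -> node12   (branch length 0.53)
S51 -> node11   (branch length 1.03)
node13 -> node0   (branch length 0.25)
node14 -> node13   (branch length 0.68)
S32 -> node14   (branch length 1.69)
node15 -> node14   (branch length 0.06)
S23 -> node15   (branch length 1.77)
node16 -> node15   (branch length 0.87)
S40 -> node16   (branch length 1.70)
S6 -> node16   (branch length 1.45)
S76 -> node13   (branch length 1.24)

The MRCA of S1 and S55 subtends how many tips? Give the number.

4

The MRCA of S1 and S55 is the node subtending ((S15,(S43,S55)),S1).
That clade contains 4 terminal taxa: S1, S15, S43, S55.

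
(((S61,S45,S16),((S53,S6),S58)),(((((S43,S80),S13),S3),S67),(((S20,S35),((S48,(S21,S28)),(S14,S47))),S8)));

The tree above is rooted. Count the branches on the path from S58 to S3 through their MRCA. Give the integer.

The MRCA of S58 and S3 is the root of the tree.
From S58 up to that node: 3 branches. From S3 up to the same node: 4 branches. Total: 3 + 4 = 7.

7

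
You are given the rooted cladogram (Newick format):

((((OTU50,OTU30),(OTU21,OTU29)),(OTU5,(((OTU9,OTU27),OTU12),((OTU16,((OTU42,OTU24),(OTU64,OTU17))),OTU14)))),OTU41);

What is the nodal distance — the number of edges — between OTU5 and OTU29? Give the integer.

5

The MRCA of OTU5 and OTU29 is the node subtending (((OTU50,OTU30),(OTU21,OTU29)),(OTU5,(((OTU9,OTU27),OTU12),((OTU16,((OTU42,OTU24),(OTU64,OTU17))),OTU14)))).
From OTU5 up to that node: 2 branches. From OTU29 up to the same node: 3 branches. Total: 2 + 3 = 5.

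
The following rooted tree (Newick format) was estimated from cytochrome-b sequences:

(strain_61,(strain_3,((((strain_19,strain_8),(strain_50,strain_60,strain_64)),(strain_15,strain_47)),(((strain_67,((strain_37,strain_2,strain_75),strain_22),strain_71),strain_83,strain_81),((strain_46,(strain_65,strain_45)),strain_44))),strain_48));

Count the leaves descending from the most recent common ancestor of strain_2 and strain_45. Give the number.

12

The MRCA of strain_2 and strain_45 is the node subtending (((strain_67,((strain_37,strain_2,strain_75),strain_22),strain_71),strain_83,strain_81),((strain_46,(strain_65,strain_45)),strain_44)).
That clade contains 12 terminal taxa: strain_2, strain_22, strain_37, strain_44, strain_45, strain_46, strain_65, strain_67, strain_71, strain_75, strain_81, strain_83.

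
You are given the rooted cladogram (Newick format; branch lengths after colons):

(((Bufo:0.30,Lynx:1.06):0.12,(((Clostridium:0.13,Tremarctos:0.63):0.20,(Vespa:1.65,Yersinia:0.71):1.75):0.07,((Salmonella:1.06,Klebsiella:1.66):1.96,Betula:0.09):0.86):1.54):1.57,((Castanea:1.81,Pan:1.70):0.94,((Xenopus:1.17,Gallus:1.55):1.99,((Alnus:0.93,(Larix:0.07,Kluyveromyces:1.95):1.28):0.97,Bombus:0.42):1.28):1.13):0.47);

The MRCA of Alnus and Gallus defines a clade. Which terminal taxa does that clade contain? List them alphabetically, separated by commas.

Alnus, Bombus, Gallus, Kluyveromyces, Larix, Xenopus

Tracing Alnus: it sits inside (Alnus,(Larix,Kluyveromyces)).
Tracing Gallus: it sits inside (Xenopus,Gallus).
The smallest clade enclosing both is ((Xenopus,Gallus),((Alnus,(Larix,Kluyveromyces)),Bombus)); the answer is its 6 terminal taxa in alphabetical order.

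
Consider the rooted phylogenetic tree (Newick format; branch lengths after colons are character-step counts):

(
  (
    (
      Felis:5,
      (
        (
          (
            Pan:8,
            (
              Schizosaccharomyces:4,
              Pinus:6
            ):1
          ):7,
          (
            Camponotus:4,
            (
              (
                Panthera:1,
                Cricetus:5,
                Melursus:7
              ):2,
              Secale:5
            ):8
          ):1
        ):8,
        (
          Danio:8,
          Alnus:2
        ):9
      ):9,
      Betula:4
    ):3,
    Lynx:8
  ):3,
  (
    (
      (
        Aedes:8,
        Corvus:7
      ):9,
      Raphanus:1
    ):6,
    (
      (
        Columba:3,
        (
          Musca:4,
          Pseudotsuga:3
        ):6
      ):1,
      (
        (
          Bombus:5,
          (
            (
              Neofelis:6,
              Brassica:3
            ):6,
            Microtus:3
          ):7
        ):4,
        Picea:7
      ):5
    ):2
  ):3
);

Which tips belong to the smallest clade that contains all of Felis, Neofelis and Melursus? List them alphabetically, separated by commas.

Aedes, Alnus, Betula, Bombus, Brassica, Camponotus, Columba, Corvus, Cricetus, Danio, Felis, Lynx, Melursus, Microtus, Musca, Neofelis, Pan, Panthera, Picea, Pinus, Pseudotsuga, Raphanus, Schizosaccharomyces, Secale

Tracing Felis: it sits inside (Felis,(((Pan,(Schizosaccharomyces,Pinus)),(Camponotus,((Panthera,Cricetus,Melursus),Secale))),(Danio,Alnus)),Betula).
Tracing Neofelis: it sits inside (Neofelis,Brassica).
Tracing Melursus: it sits inside (Panthera,Cricetus,Melursus).
The smallest clade enclosing all 3 is the whole tree (their MRCA is the root), so the answer is all 24 tips in alphabetical order.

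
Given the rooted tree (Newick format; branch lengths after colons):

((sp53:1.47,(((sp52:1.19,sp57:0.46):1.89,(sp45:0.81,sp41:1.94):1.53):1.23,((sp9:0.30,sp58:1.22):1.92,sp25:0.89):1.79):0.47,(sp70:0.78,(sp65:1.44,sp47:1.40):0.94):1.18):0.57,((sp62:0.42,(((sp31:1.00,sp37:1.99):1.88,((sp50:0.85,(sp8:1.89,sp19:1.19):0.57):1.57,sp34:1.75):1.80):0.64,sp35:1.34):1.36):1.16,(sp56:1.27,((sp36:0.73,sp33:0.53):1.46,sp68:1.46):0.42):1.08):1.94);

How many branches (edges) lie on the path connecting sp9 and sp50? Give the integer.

The MRCA of sp9 and sp50 is the root of the tree.
From sp9 up to that node: 5 branches. From sp50 up to the same node: 7 branches. Total: 5 + 7 = 12.

12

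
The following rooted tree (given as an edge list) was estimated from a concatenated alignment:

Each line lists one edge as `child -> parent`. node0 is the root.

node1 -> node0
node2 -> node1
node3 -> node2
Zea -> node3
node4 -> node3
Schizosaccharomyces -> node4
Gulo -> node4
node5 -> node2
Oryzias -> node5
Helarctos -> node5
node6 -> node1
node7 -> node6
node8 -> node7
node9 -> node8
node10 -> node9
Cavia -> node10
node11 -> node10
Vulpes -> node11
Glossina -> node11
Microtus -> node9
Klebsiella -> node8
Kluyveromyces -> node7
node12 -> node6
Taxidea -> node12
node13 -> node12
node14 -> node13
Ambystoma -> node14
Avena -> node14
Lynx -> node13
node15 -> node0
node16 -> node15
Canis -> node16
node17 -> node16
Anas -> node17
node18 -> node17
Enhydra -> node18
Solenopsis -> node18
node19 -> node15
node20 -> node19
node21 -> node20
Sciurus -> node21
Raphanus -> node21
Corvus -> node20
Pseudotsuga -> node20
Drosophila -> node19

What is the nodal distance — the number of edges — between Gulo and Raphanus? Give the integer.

10

The MRCA of Gulo and Raphanus is the root of the tree.
From Gulo up to that node: 5 branches. From Raphanus up to the same node: 5 branches. Total: 5 + 5 = 10.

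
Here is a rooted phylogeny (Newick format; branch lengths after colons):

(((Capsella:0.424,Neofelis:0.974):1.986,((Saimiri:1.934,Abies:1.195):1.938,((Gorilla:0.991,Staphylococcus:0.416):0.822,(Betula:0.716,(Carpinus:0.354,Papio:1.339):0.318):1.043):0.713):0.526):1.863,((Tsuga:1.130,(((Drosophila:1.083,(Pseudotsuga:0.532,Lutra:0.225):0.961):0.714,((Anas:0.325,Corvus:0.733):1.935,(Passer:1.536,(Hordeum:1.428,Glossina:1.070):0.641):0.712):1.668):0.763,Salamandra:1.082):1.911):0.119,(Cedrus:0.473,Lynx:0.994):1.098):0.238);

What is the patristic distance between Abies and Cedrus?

7.331

The path runs Abies → … → MRCA → … → Cedrus; the MRCA is the root of the tree.
Branch lengths along that path: 1.195 + 1.938 + 0.526 + 1.863 + 0.238 + 1.098 + 0.473 = 7.331.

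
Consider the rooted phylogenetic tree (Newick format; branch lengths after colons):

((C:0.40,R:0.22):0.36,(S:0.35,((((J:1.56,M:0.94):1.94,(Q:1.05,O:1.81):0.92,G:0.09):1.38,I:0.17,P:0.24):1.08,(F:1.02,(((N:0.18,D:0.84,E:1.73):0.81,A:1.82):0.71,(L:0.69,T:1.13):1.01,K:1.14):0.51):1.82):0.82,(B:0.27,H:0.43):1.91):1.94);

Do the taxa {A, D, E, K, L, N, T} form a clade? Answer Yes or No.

The most recent common ancestor of these taxa subtends (((N,D,E),A),(L,T),K).
That clade has exactly 7 tips — every listed taxon and nothing else — so the group is monophyletic.

Yes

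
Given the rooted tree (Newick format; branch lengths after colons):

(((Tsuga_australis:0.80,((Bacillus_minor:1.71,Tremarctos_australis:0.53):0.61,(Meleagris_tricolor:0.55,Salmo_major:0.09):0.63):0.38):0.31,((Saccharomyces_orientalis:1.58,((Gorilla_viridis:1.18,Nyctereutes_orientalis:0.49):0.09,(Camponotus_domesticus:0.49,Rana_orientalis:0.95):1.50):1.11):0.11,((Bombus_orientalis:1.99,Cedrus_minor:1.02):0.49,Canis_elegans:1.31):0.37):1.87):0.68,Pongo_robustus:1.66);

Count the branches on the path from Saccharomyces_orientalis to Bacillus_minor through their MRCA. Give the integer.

The MRCA of Saccharomyces_orientalis and Bacillus_minor is the node subtending ((Tsuga_australis,((Bacillus_minor,Tremarctos_australis),(Meleagris_tricolor,Salmo_major))),((Saccharomyces_orientalis,((Gorilla_viridis,Nyctereutes_orientalis),(Camponotus_domesticus,Rana_orientalis))),((Bombus_orientalis,Cedrus_minor),Canis_elegans))).
From Saccharomyces_orientalis up to that node: 3 branches. From Bacillus_minor up to the same node: 4 branches. Total: 3 + 4 = 7.

7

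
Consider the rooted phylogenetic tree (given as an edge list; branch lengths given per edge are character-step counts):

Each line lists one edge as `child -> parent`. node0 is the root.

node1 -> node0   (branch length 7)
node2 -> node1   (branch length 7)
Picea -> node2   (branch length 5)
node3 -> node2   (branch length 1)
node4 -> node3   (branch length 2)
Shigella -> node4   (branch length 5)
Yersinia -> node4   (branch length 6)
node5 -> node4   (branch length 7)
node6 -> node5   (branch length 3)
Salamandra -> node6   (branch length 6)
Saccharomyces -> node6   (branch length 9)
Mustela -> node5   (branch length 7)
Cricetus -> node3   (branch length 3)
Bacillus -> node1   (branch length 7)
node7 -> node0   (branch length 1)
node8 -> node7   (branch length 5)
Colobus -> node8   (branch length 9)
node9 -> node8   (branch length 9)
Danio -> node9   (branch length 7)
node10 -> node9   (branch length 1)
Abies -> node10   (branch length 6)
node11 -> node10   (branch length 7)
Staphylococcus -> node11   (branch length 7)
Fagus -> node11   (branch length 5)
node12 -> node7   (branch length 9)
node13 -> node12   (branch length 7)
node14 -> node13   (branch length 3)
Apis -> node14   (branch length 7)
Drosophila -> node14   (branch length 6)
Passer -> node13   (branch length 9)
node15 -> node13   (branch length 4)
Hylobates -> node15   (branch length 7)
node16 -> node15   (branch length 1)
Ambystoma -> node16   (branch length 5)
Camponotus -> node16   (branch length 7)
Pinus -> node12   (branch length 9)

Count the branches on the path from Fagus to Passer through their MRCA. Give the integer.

8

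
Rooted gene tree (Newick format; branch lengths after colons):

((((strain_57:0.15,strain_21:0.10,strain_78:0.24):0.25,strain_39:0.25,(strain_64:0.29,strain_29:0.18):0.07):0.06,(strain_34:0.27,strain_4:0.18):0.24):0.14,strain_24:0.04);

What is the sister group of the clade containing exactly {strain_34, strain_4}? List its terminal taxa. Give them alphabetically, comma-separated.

The clade containing exactly {strain_34, strain_4} attaches to the tree at the node subtending (((strain_57,strain_21,strain_78),strain_39,(strain_64,strain_29)),(strain_34,strain_4)).
The other lineage descending from that same node — the sister group — is ((strain_57,strain_21,strain_78),strain_39,(strain_64,strain_29)); its 6 tips in alphabetical order are the answer.

strain_21, strain_29, strain_39, strain_57, strain_64, strain_78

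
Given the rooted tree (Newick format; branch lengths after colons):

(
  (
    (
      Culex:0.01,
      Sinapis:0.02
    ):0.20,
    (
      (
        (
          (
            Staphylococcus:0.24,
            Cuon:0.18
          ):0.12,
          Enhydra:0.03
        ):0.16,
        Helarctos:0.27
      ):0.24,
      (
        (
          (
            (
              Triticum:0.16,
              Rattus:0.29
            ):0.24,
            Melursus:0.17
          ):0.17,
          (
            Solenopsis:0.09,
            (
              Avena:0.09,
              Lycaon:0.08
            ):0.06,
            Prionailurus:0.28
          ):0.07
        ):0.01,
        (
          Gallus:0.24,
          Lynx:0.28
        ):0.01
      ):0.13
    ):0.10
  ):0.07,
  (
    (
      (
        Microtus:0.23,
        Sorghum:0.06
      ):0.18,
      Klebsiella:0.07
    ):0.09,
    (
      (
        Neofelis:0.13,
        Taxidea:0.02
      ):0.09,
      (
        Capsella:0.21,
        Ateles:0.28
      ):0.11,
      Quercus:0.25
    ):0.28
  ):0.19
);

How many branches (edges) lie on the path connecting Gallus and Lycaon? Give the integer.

6

The MRCA of Gallus and Lycaon is the node subtending ((((Triticum,Rattus),Melursus),(Solenopsis,(Avena,Lycaon),Prionailurus)),(Gallus,Lynx)).
From Gallus up to that node: 2 branches. From Lycaon up to the same node: 4 branches. Total: 2 + 4 = 6.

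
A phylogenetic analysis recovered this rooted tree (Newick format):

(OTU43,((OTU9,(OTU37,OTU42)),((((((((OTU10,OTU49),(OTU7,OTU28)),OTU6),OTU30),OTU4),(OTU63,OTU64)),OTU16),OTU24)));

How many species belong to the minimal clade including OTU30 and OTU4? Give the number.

The MRCA of OTU30 and OTU4 is the node subtending (((((OTU10,OTU49),(OTU7,OTU28)),OTU6),OTU30),OTU4).
That clade contains 7 terminal taxa: OTU10, OTU28, OTU30, OTU4, OTU49, OTU6, OTU7.

7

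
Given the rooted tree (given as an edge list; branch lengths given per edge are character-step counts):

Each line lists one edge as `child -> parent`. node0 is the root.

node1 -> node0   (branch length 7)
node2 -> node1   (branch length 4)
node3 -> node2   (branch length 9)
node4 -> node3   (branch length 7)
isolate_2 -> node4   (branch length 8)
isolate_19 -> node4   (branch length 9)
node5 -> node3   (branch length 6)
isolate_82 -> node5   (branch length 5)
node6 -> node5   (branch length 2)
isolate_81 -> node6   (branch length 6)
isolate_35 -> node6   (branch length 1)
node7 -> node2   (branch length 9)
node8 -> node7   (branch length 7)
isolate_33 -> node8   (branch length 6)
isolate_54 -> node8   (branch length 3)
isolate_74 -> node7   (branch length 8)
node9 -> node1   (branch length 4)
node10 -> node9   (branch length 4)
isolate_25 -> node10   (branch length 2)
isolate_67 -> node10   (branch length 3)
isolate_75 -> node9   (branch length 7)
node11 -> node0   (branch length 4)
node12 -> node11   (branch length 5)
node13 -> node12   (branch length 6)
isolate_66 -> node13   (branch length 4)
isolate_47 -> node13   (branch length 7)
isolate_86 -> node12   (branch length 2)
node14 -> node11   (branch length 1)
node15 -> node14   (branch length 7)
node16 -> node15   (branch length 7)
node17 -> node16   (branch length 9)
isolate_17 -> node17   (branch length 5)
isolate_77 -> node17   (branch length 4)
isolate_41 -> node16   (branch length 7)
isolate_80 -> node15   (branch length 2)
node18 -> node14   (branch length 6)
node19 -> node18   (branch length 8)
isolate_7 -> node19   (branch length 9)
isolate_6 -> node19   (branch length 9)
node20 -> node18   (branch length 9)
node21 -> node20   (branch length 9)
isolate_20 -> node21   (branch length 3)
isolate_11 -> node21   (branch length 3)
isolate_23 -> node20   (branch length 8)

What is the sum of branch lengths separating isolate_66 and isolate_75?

The path runs isolate_66 → … → MRCA → … → isolate_75; the MRCA is the root of the tree.
Branch lengths along that path: 4 + 6 + 5 + 4 + 7 + 4 + 7 = 37.

37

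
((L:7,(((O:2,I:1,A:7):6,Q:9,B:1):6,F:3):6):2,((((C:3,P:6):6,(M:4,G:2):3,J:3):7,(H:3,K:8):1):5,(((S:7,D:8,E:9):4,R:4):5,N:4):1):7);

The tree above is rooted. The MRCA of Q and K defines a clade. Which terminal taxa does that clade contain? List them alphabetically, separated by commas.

A, B, C, D, E, F, G, H, I, J, K, L, M, N, O, P, Q, R, S

Tracing Q: it sits inside ((O,I,A),Q,B).
Tracing K: it sits inside (H,K).
The smallest clade enclosing both is the whole tree (their MRCA is the root), so the answer is all 19 tips in alphabetical order.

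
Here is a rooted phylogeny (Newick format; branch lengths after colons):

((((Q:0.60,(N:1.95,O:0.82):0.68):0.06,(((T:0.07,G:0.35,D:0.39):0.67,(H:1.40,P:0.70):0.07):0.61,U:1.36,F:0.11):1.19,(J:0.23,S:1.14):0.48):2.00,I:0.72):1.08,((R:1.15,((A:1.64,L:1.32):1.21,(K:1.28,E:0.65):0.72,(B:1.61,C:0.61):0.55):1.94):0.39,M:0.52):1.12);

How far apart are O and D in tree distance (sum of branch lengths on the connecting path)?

The path runs O → … → MRCA → … → D; the MRCA is the node subtending ((Q,(N,O)),(((T,G,D),(H,P)),U,F),(J,S)).
Branch lengths along that path: 0.82 + 0.68 + 0.06 + 1.19 + 0.61 + 0.67 + 0.39 = 4.42.

4.42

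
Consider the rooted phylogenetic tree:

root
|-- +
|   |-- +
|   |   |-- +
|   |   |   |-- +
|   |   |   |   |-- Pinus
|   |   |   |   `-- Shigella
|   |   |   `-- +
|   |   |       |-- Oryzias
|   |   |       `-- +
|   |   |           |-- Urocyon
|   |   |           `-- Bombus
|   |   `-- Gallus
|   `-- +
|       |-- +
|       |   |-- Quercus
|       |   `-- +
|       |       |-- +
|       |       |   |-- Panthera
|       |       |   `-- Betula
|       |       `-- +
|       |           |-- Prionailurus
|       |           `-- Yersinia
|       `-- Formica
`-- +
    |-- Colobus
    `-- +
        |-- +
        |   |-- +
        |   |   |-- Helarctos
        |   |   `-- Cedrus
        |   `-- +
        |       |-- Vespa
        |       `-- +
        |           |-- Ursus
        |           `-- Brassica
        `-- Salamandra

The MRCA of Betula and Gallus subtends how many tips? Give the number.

12

The MRCA of Betula and Gallus is the node subtending ((((Pinus,Shigella),(Oryzias,(Urocyon,Bombus))),Gallus),((Quercus,((Panthera,Betula),(Prionailurus,Yersinia))),Formica)).
That clade contains 12 terminal taxa: Betula, Bombus, Formica, Gallus, Oryzias, Panthera, Pinus, Prionailurus, Quercus, Shigella, Urocyon, Yersinia.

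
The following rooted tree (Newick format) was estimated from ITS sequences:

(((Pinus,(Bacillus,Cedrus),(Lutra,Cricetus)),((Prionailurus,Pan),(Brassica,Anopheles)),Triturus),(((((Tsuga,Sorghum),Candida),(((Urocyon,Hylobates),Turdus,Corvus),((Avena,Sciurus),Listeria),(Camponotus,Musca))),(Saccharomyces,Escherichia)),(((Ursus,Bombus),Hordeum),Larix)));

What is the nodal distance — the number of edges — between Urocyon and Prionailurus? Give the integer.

11

The MRCA of Urocyon and Prionailurus is the root of the tree.
From Urocyon up to that node: 7 branches. From Prionailurus up to the same node: 4 branches. Total: 7 + 4 = 11.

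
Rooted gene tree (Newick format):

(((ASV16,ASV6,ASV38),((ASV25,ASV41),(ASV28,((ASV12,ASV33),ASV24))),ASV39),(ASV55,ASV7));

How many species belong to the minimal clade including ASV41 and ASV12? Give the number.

6

The MRCA of ASV41 and ASV12 is the node subtending ((ASV25,ASV41),(ASV28,((ASV12,ASV33),ASV24))).
That clade contains 6 terminal taxa: ASV12, ASV24, ASV25, ASV28, ASV33, ASV41.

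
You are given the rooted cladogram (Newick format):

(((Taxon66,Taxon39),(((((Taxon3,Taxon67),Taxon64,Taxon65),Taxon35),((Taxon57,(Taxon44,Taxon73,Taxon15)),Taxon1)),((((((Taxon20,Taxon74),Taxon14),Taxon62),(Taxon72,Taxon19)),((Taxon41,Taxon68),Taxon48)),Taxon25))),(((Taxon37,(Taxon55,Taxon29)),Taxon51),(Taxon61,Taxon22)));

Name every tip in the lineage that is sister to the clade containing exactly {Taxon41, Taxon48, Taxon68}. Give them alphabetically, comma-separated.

The clade containing exactly {Taxon41, Taxon48, Taxon68} attaches to the tree at the node subtending (((((Taxon20,Taxon74),Taxon14),Taxon62),(Taxon72,Taxon19)),((Taxon41,Taxon68),Taxon48)).
The other lineage descending from that same node — the sister group — is ((((Taxon20,Taxon74),Taxon14),Taxon62),(Taxon72,Taxon19)); its 6 tips in alphabetical order are the answer.

Taxon14, Taxon19, Taxon20, Taxon62, Taxon72, Taxon74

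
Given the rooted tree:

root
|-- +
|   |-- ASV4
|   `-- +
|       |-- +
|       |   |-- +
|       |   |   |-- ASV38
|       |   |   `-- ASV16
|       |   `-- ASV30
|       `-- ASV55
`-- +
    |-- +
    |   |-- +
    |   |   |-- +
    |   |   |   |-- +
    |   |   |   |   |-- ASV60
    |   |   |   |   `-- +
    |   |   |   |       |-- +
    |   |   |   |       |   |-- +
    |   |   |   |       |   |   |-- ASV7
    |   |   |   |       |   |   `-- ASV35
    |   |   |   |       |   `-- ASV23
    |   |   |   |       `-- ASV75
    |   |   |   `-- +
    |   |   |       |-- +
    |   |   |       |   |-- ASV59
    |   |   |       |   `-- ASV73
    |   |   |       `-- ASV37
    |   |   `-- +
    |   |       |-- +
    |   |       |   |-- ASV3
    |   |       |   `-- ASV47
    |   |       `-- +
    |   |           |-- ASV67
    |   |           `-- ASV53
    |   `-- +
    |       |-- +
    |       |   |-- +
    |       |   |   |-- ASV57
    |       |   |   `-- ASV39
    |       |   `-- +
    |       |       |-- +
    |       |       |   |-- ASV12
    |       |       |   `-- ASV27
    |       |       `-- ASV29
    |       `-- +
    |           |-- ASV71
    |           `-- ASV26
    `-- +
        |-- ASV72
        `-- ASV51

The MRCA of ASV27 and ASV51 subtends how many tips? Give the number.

The MRCA of ASV27 and ASV51 is the node subtending (((((ASV60,(((ASV7,ASV35),ASV23),ASV75)),((ASV59,ASV73),ASV37)),((ASV3,ASV47),(ASV67,ASV53))),(((ASV57,ASV39),((ASV12,ASV27),ASV29)),(ASV71,ASV26))),(ASV72,ASV51)).
That clade contains 21 terminal taxa: ASV12, ASV23, ASV26, ASV27, ASV29, ASV3, ASV35, ASV37, ASV39, ASV47, ASV51, ASV53, ASV57, ASV59, ASV60, ASV67, ASV7, ASV71, ASV72, ASV73, ASV75.

21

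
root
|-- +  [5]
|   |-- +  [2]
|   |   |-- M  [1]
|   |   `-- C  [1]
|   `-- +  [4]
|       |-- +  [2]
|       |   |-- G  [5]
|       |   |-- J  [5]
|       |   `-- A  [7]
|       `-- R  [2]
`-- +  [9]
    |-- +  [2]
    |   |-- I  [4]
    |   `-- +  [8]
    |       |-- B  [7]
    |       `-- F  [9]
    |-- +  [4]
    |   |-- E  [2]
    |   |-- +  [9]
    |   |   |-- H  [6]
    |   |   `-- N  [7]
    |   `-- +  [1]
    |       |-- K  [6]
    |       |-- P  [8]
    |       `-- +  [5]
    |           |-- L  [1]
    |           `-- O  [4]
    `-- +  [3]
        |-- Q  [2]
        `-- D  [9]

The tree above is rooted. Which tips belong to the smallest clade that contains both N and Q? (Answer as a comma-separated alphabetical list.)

B, D, E, F, H, I, K, L, N, O, P, Q

Tracing N: it sits inside (H,N).
Tracing Q: it sits inside (Q,D).
The smallest clade enclosing both is ((I,(B,F)),(E,(H,N),(K,P,(L,O))),(Q,D)); the answer is its 12 terminal taxa in alphabetical order.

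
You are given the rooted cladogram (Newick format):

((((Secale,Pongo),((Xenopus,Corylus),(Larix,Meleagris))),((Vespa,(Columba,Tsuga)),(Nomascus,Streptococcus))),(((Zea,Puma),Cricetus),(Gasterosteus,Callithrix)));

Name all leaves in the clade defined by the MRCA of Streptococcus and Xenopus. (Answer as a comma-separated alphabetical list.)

Columba, Corylus, Larix, Meleagris, Nomascus, Pongo, Secale, Streptococcus, Tsuga, Vespa, Xenopus

Tracing Streptococcus: it sits inside (Nomascus,Streptococcus).
Tracing Xenopus: it sits inside (Xenopus,Corylus).
The smallest clade enclosing both is (((Secale,Pongo),((Xenopus,Corylus),(Larix,Meleagris))),((Vespa,(Columba,Tsuga)),(Nomascus,Streptococcus))); the answer is its 11 terminal taxa in alphabetical order.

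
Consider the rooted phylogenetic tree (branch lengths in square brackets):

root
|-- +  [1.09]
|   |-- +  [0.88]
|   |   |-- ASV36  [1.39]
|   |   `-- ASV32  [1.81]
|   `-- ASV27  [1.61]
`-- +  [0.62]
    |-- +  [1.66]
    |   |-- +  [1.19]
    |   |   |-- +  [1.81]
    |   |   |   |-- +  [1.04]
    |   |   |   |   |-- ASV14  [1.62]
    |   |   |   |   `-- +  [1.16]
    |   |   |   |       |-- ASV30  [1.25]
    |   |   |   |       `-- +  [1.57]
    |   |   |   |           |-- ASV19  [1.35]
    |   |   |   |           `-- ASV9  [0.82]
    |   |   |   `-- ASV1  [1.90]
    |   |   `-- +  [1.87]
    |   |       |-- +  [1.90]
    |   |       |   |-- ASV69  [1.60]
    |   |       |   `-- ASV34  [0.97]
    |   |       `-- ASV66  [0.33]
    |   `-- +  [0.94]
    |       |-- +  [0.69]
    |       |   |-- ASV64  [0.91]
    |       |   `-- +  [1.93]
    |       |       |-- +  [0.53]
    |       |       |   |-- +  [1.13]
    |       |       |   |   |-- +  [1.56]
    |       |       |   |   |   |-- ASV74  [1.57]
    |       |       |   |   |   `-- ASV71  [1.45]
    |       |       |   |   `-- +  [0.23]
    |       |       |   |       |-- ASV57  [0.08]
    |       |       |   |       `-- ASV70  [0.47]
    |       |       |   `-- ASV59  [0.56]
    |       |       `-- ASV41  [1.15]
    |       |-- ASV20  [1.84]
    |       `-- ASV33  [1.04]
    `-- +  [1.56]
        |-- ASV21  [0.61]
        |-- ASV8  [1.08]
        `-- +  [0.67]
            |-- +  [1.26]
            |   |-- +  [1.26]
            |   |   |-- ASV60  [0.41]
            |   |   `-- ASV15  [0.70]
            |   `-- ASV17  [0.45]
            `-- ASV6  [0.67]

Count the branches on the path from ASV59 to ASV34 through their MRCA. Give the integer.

9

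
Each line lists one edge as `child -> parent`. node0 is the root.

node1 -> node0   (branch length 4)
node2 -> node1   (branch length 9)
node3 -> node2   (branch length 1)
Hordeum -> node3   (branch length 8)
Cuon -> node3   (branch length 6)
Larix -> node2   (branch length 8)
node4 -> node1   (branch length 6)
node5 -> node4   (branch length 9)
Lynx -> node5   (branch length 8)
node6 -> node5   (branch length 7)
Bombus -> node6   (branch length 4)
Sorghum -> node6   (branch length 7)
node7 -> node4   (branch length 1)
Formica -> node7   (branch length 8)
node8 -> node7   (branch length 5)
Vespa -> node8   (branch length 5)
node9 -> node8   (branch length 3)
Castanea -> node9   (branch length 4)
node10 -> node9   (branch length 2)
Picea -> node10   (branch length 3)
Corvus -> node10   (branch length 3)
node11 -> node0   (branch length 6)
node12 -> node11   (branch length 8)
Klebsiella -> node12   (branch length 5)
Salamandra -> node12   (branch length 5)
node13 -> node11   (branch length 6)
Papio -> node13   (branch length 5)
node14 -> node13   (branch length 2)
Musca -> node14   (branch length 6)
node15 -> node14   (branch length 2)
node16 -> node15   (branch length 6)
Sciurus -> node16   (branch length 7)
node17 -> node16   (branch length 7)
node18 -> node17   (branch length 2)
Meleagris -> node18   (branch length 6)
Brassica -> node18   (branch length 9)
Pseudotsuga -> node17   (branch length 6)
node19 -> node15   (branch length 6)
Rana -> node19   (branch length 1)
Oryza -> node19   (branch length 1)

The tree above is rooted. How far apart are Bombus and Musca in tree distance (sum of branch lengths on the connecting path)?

The path runs Bombus → … → MRCA → … → Musca; the MRCA is the root of the tree.
Branch lengths along that path: 4 + 7 + 9 + 6 + 4 + 6 + 6 + 2 + 6 = 50.

50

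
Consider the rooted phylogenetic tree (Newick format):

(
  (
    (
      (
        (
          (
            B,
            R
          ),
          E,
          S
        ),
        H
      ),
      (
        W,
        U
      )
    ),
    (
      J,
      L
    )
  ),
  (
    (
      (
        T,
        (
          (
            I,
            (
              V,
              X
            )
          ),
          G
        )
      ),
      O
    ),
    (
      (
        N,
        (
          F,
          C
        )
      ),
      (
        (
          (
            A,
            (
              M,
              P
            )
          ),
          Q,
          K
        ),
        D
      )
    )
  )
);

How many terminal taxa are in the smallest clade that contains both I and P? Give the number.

The MRCA of I and P is the node subtending (((T,((I,(V,X)),G)),O),((N,(F,C)),(((A,(M,P)),Q,K),D))).
That clade contains 15 terminal taxa: A, C, D, F, G, I, K, M, N, O, P, Q, T, V, X.

15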